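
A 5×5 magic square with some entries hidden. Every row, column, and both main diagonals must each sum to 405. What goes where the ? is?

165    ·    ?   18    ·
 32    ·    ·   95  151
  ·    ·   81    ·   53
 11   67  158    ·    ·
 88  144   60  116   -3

From column 1, 405 − (165 + 32 + 11 + 88) gives (3,1) = 109.
From anti-diagonal, 405 − (95 + 81 + 67 + 88) gives (1,5) = 74.
From column 5, 405 − (74 + 151 + 53 + (-3)) gives (4,5) = 130.
Using row 4: 11 + 67 + 158 + 130 + ? → (4,4) = 405 − 366 = 39.
Column 4 needs 405; the known cells sum to 268, so (3,4) = 137.
Main diagonal must total 405; the given cells sum to 282, so (2,2) = 123.
Row 2: 32 + 123 + 95 + 151 + ? = 405, so (2,3) = 4.
The remaining cell in row 3 is (3,2) = 405 − 380 = 25.
Column 2: 123 + 25 + 67 + 144 + ? = 405, so (1,2) = 46.
From column 3, 405 − (4 + 81 + 158 + 60) gives (1,3) = 102.

102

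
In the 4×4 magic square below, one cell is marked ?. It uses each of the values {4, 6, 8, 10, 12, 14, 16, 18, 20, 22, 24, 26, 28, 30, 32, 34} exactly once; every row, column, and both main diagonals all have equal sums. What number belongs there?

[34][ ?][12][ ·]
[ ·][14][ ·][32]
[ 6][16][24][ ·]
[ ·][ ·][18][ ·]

20

The 16 entries sum to 304, so each line sums to 304/4 = 76.
From row 3, 76 − (6 + 16 + 24) gives (3,4) = 30.
From column 3, 76 − (12 + 24 + 18) gives (2,3) = 22.
Using main diagonal: 34 + 14 + 24 + ? → (4,4) = 76 − 72 = 4.
Row 2 needs 76; the known cells sum to 68, so (2,1) = 8.
The remaining cell in column 1 is (4,1) = 76 − 48 = 28.
From column 4, 76 − (32 + 30 + 4) gives (1,4) = 10.
Row 1: 34 + 12 + 10 + ? = 76, so (1,2) = 20.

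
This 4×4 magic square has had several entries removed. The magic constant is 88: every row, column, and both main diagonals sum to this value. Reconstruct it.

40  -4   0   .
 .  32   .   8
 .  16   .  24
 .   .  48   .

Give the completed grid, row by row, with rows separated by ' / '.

40 -4 0 52 / 20 32 28 8 / 36 16 12 24 / -8 44 48 4

Row 1 must total 88; the given cells sum to 36, so (1,4) = 52.
Column 2 must total 88; the given cells sum to 44, so (4,2) = 44.
Column 4: 52 + 8 + 24 + ? = 88, so (4,4) = 4.
From main diagonal, 88 − (40 + 32 + 4) gives (3,3) = 12.
Row 3 must total 88; the given cells sum to 52, so (3,1) = 36.
Using row 4: 44 + 48 + 4 + ? → (4,1) = 88 − 96 = -8.
Using column 1: 40 + 36 + (-8) + ? → (2,1) = 88 − 68 = 20.
Column 3 needs 88; the known cells sum to 60, so (2,3) = 28.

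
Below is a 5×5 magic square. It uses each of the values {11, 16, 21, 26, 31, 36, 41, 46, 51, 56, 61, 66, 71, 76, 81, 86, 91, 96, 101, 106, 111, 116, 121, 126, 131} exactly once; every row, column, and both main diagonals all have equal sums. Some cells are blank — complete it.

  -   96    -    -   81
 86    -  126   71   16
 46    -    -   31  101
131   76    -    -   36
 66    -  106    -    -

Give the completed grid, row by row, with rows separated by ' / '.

26 96 41 111 81 / 86 56 126 71 16 / 46 116 61 31 101 / 131 76 21 91 36 / 66 11 106 51 121

The 25 entries sum to 1775, so each line sums to 1775/5 = 355.
Using row 2: 86 + 126 + 71 + 16 + ? → (2,2) = 355 − 299 = 56.
The remaining cell in column 1 is (1,1) = 355 − 329 = 26.
Column 5 needs 355; the known cells sum to 234, so (5,5) = 121.
Anti-diagonal must total 355; the given cells sum to 294, so (3,3) = 61.
Using row 3: 46 + 61 + 31 + 101 + ? → (3,2) = 355 − 239 = 116.
Column 2: 96 + 56 + 116 + 76 + ? = 355, so (5,2) = 11.
Main diagonal must total 355; the given cells sum to 264, so (4,4) = 91.
Using row 4: 131 + 76 + 91 + 36 + ? → (4,3) = 355 − 334 = 21.
From row 5, 355 − (66 + 11 + 106 + 121) gives (5,4) = 51.
Column 3 must total 355; the given cells sum to 314, so (1,3) = 41.
The remaining cell in column 4 is (1,4) = 355 − 244 = 111.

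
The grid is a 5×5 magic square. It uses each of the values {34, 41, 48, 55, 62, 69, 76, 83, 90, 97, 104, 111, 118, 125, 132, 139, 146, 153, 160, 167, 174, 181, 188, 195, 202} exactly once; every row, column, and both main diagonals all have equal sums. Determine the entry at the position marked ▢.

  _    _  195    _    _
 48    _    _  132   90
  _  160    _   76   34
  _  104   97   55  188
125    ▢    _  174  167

83

The 25 entries sum to 2950, so each line sums to 2950/5 = 590.
The remaining cell in row 4 is (4,1) = 590 − 444 = 146.
Column 4 needs 590; the known cells sum to 437, so (1,4) = 153.
Using column 5: 90 + 34 + 188 + 167 + ? → (1,5) = 590 − 479 = 111.
Anti-diagonal: 111 + 132 + 104 + 125 + ? = 590, so (3,3) = 118.
Row 3: 160 + 118 + 76 + 34 + ? = 590, so (3,1) = 202.
From column 1, 590 − (48 + 202 + 146 + 125) gives (1,1) = 69.
Using main diagonal: 69 + 118 + 55 + 167 + ? → (2,2) = 590 − 409 = 181.
The remaining cell in row 1 is (1,2) = 590 − 528 = 62.
Row 2 needs 590; the known cells sum to 451, so (2,3) = 139.
Column 2 must total 590; the given cells sum to 507, so (5,2) = 83.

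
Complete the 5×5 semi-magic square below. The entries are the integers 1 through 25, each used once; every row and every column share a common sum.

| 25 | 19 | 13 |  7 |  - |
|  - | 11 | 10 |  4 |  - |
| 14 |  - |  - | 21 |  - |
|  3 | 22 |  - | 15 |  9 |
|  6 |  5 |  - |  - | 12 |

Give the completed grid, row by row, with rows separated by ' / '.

25 19 13 7 1 / 17 11 10 4 23 / 14 8 2 21 20 / 3 22 16 15 9 / 6 5 24 18 12

The entries are 1 through 25, which sum to 325, so each line sums to 325/5 = 65.
Row 1: 25 + 19 + 13 + 7 + ? = 65, so (1,5) = 1.
Row 4 must total 65; the given cells sum to 49, so (4,3) = 16.
Column 1 needs 65; the known cells sum to 48, so (2,1) = 17.
From column 2, 65 − (19 + 11 + 22 + 5) gives (3,2) = 8.
From column 4, 65 − (7 + 4 + 21 + 15) gives (5,4) = 18.
Row 2 needs 65; the known cells sum to 42, so (2,5) = 23.
From row 5, 65 − (6 + 5 + 18 + 12) gives (5,3) = 24.
Column 3 needs 65; the known cells sum to 63, so (3,3) = 2.
Column 5 needs 65; the known cells sum to 45, so (3,5) = 20.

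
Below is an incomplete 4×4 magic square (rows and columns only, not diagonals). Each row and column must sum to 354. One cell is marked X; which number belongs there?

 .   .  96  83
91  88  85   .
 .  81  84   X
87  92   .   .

95

From row 2, 354 − (91 + 88 + 85) gives (2,4) = 90.
The remaining cell in column 2 is (1,2) = 354 − 261 = 93.
Column 3 must total 354; the given cells sum to 265, so (4,3) = 89.
Row 1 must total 354; the given cells sum to 272, so (1,1) = 82.
Using row 4: 87 + 92 + 89 + ? → (4,4) = 354 − 268 = 86.
From column 1, 354 − (82 + 91 + 87) gives (3,1) = 94.
Column 4 must total 354; the given cells sum to 259, so (3,4) = 95.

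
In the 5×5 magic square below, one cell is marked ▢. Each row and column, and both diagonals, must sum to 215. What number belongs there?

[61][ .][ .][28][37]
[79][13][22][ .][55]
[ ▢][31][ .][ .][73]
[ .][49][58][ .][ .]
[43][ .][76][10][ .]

Row 2: 79 + 13 + 22 + 55 + ? = 215, so (2,4) = 46.
The remaining cell in anti-diagonal is (3,3) = 215 − 175 = 40.
From column 3, 215 − (22 + 40 + 58 + 76) gives (1,3) = 19.
The remaining cell in row 1 is (1,2) = 215 − 145 = 70.
Column 2 needs 215; the known cells sum to 163, so (5,2) = 52.
Row 5: 43 + 52 + 76 + 10 + ? = 215, so (5,5) = 34.
The remaining cell in column 5 is (4,5) = 215 − 199 = 16.
Using main diagonal: 61 + 13 + 40 + 34 + ? → (4,4) = 215 − 148 = 67.
Row 4 must total 215; the given cells sum to 190, so (4,1) = 25.
Column 1: 61 + 79 + 25 + 43 + ? = 215, so (3,1) = 7.

7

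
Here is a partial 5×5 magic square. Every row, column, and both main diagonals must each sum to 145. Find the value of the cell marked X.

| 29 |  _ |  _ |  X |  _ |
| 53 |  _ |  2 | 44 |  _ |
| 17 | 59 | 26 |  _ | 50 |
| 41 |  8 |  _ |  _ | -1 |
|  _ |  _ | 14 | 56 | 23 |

Using row 3: 17 + 59 + 26 + 50 + ? → (3,4) = 145 − 152 = -7.
Column 1 must total 145; the given cells sum to 140, so (5,1) = 5.
Anti-diagonal must total 145; the given cells sum to 83, so (1,5) = 62.
Row 5: 5 + 14 + 56 + 23 + ? = 145, so (5,2) = 47.
The remaining cell in column 5 is (2,5) = 145 − 134 = 11.
From row 2, 145 − (53 + 2 + 44 + 11) gives (2,2) = 35.
Column 2 must total 145; the given cells sum to 149, so (1,2) = -4.
Main diagonal needs 145; the known cells sum to 113, so (4,4) = 32.
Row 4: 41 + 8 + 32 + (-1) + ? = 145, so (4,3) = 65.
Column 3 needs 145; the known cells sum to 107, so (1,3) = 38.
Column 4 needs 145; the known cells sum to 125, so (1,4) = 20.

20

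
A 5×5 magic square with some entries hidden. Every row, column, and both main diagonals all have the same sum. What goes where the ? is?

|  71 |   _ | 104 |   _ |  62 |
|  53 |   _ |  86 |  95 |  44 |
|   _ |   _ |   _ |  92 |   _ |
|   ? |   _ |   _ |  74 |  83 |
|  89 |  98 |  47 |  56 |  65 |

107

Row 5 is complete and sums to 355; that is the magic constant.
Row 2 needs 355; the known cells sum to 278, so (2,2) = 77.
Column 4 needs 355; the known cells sum to 317, so (1,4) = 38.
Column 5: 62 + 44 + 83 + 65 + ? = 355, so (3,5) = 101.
The remaining cell in main diagonal is (3,3) = 355 − 287 = 68.
Anti-diagonal must total 355; the given cells sum to 314, so (4,2) = 41.
Row 1 needs 355; the known cells sum to 275, so (1,2) = 80.
Column 2 needs 355; the known cells sum to 296, so (3,2) = 59.
The remaining cell in column 3 is (4,3) = 355 − 305 = 50.
From row 3, 355 − (59 + 68 + 92 + 101) gives (3,1) = 35.
The remaining cell in row 4 is (4,1) = 355 − 248 = 107.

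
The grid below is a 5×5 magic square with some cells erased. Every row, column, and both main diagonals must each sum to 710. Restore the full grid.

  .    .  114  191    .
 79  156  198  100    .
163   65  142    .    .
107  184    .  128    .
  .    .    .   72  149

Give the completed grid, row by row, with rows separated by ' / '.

135 212 114 191 58 / 79 156 198 100 177 / 163 65 142 219 121 / 107 184 86 128 205 / 226 93 170 72 149

Row 2: 79 + 156 + 198 + 100 + ? = 710, so (2,5) = 177.
Column 4 must total 710; the given cells sum to 491, so (3,4) = 219.
Using main diagonal: 156 + 142 + 128 + 149 + ? → (1,1) = 710 − 575 = 135.
Row 3 needs 710; the known cells sum to 589, so (3,5) = 121.
The remaining cell in column 1 is (5,1) = 710 − 484 = 226.
Anti-diagonal needs 710; the known cells sum to 652, so (1,5) = 58.
Row 1 must total 710; the given cells sum to 498, so (1,2) = 212.
The remaining cell in column 2 is (5,2) = 710 − 617 = 93.
Column 5 must total 710; the given cells sum to 505, so (4,5) = 205.
Using row 4: 107 + 184 + 128 + 205 + ? → (4,3) = 710 − 624 = 86.
Using row 5: 226 + 93 + 72 + 149 + ? → (5,3) = 710 − 540 = 170.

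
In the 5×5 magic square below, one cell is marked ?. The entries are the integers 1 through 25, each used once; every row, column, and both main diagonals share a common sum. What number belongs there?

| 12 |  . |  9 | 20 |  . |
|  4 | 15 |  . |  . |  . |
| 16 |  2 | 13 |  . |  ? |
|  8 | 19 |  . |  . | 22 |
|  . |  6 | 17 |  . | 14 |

10

The entries are 1 through 25, which sum to 325, so each line sums to 325/5 = 65.
Column 1 must total 65; the given cells sum to 40, so (5,1) = 25.
The remaining cell in column 2 is (1,2) = 65 − 42 = 23.
The remaining cell in main diagonal is (4,4) = 65 − 54 = 11.
Row 1: 12 + 23 + 9 + 20 + ? = 65, so (1,5) = 1.
From row 4, 65 − (8 + 19 + 11 + 22) gives (4,3) = 5.
From row 5, 65 − (25 + 6 + 17 + 14) gives (5,4) = 3.
The remaining cell in column 3 is (2,3) = 65 − 44 = 21.
Anti-diagonal must total 65; the given cells sum to 58, so (2,4) = 7.
Row 2 must total 65; the given cells sum to 47, so (2,5) = 18.
From column 4, 65 − (20 + 7 + 11 + 3) gives (3,4) = 24.
Column 5 needs 65; the known cells sum to 55, so (3,5) = 10.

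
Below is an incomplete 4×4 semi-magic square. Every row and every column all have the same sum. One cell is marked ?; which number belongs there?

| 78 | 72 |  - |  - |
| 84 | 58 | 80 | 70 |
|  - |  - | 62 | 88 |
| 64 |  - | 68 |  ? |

74

Row 2 is complete and sums to 292; that is the magic constant.
Column 1 needs 292; the known cells sum to 226, so (3,1) = 66.
From column 3, 292 − (80 + 62 + 68) gives (1,3) = 82.
Row 1 must total 292; the given cells sum to 232, so (1,4) = 60.
Row 3 needs 292; the known cells sum to 216, so (3,2) = 76.
Using column 2: 72 + 58 + 76 + ? → (4,2) = 292 − 206 = 86.
Column 4 needs 292; the known cells sum to 218, so (4,4) = 74.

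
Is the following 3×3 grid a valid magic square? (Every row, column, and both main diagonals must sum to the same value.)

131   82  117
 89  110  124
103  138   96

No — column 1 sums to 323 but row 1 sums to 330.

Row 1: 131 + 82 + 117 = 330.
Row 2: 89 + 110 + 124 = 323.
Row 3: 103 + 138 + 96 = 337.
Column 1: 131 + 89 + 103 = 323.
Column 2: 82 + 110 + 138 = 330.
Column 3: 117 + 124 + 96 = 337.
Main diagonal: 131 + 110 + 96 = 337.
Anti-diagonal: 117 + 110 + 103 = 330.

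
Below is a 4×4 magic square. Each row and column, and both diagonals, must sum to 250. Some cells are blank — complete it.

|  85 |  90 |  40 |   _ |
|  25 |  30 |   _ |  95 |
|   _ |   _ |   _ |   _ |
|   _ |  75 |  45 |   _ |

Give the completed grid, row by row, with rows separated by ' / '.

85 90 40 35 / 25 30 100 95 / 80 55 65 50 / 60 75 45 70

From row 1, 250 − (85 + 90 + 40) gives (1,4) = 35.
Using row 2: 25 + 30 + 95 + ? → (2,3) = 250 − 150 = 100.
Column 2 must total 250; the given cells sum to 195, so (3,2) = 55.
Column 3: 40 + 100 + 45 + ? = 250, so (3,3) = 65.
Main diagonal needs 250; the known cells sum to 180, so (4,4) = 70.
The remaining cell in anti-diagonal is (4,1) = 250 − 190 = 60.
Column 1 needs 250; the known cells sum to 170, so (3,1) = 80.
Using column 4: 35 + 95 + 70 + ? → (3,4) = 250 − 200 = 50.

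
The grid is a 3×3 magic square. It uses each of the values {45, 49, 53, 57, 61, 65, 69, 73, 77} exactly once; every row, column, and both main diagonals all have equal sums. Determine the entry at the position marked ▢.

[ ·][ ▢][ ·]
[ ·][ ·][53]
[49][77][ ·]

The 9 entries sum to 549, so each line sums to 549/3 = 183.
The remaining cell in row 3 is (3,3) = 183 − 126 = 57.
The remaining cell in column 3 is (1,3) = 183 − 110 = 73.
Anti-diagonal: 73 + 49 + ? = 183, so (2,2) = 61.
From row 2, 183 − (61 + 53) gives (2,1) = 69.
Column 1 must total 183; the given cells sum to 118, so (1,1) = 65.
Using column 2: 61 + 77 + ? → (1,2) = 183 − 138 = 45.

45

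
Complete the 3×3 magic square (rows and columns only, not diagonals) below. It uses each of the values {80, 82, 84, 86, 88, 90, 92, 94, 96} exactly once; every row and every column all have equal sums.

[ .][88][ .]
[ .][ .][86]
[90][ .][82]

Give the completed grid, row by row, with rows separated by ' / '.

The 9 entries sum to 792, so each line sums to 792/3 = 264.
Row 3 needs 264; the known cells sum to 172, so (3,2) = 92.
Column 2: 88 + 92 + ? = 264, so (2,2) = 84.
Column 3 must total 264; the given cells sum to 168, so (1,3) = 96.
Row 1: 88 + 96 + ? = 264, so (1,1) = 80.
The remaining cell in row 2 is (2,1) = 264 − 170 = 94.

80 88 96 / 94 84 86 / 90 92 82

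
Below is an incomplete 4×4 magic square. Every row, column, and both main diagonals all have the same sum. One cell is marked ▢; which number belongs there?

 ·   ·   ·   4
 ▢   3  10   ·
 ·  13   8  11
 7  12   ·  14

16

Anti-diagonal is complete and sums to 34; that is the magic constant.
The remaining cell in row 3 is (3,1) = 34 − 32 = 2.
The remaining cell in row 4 is (4,3) = 34 − 33 = 1.
Column 2 needs 34; the known cells sum to 28, so (1,2) = 6.
Using column 3: 10 + 8 + 1 + ? → (1,3) = 34 − 19 = 15.
Column 4 needs 34; the known cells sum to 29, so (2,4) = 5.
Main diagonal needs 34; the known cells sum to 25, so (1,1) = 9.
The remaining cell in row 2 is (2,1) = 34 − 18 = 16.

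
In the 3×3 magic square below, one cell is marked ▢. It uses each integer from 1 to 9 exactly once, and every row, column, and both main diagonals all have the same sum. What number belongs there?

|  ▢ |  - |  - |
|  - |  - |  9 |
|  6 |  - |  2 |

8

The entries are 1 through 9, which sum to 45, so each line sums to 45/3 = 15.
Row 3: 6 + 2 + ? = 15, so (3,2) = 7.
Column 3: 9 + 2 + ? = 15, so (1,3) = 4.
Anti-diagonal needs 15; the known cells sum to 10, so (2,2) = 5.
Row 2 needs 15; the known cells sum to 14, so (2,1) = 1.
Column 1 needs 15; the known cells sum to 7, so (1,1) = 8.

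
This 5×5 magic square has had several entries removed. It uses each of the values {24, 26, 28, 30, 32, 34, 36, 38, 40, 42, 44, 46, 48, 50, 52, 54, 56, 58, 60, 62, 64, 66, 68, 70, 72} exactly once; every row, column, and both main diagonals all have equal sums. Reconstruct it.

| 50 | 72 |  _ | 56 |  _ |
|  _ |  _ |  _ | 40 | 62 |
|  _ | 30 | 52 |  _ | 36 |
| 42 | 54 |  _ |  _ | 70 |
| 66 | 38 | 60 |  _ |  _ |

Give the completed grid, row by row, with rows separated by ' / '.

The 25 entries sum to 1200, so each line sums to 1200/5 = 240.
From column 2, 240 − (72 + 30 + 54 + 38) gives (2,2) = 46.
Anti-diagonal must total 240; the given cells sum to 212, so (1,5) = 28.
From row 1, 240 − (50 + 72 + 56 + 28) gives (1,3) = 34.
Column 5: 28 + 62 + 36 + 70 + ? = 240, so (5,5) = 44.
The remaining cell in main diagonal is (4,4) = 240 − 192 = 48.
From row 4, 240 − (42 + 54 + 48 + 70) gives (4,3) = 26.
The remaining cell in row 5 is (5,4) = 240 − 208 = 32.
From column 3, 240 − (34 + 52 + 26 + 60) gives (2,3) = 68.
Column 4 needs 240; the known cells sum to 176, so (3,4) = 64.
Row 2 needs 240; the known cells sum to 216, so (2,1) = 24.
Using row 3: 30 + 52 + 64 + 36 + ? → (3,1) = 240 − 182 = 58.

50 72 34 56 28 / 24 46 68 40 62 / 58 30 52 64 36 / 42 54 26 48 70 / 66 38 60 32 44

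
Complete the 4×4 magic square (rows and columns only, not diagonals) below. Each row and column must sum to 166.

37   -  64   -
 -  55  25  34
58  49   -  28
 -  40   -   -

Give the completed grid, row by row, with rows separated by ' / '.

Row 2: 55 + 25 + 34 + ? = 166, so (2,1) = 52.
Row 3 needs 166; the known cells sum to 135, so (3,3) = 31.
From column 1, 166 − (37 + 52 + 58) gives (4,1) = 19.
The remaining cell in column 2 is (1,2) = 166 − 144 = 22.
Column 3 must total 166; the given cells sum to 120, so (4,3) = 46.
Row 1 needs 166; the known cells sum to 123, so (1,4) = 43.
Row 4 needs 166; the known cells sum to 105, so (4,4) = 61.

37 22 64 43 / 52 55 25 34 / 58 49 31 28 / 19 40 46 61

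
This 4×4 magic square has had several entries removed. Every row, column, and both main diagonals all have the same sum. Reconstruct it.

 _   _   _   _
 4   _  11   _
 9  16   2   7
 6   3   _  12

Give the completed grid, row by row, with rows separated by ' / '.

15 10 8 1 / 4 5 11 14 / 9 16 2 7 / 6 3 13 12

Row 3 is already complete: 9 + 16 + 2 + 7 = 34, so that is the magic constant.
Row 4 needs 34; the known cells sum to 21, so (4,3) = 13.
From column 1, 34 − (4 + 9 + 6) gives (1,1) = 15.
Using column 3: 11 + 2 + 13 + ? → (1,3) = 34 − 26 = 8.
Main diagonal: 15 + 2 + 12 + ? = 34, so (2,2) = 5.
Using anti-diagonal: 11 + 16 + 6 + ? → (1,4) = 34 − 33 = 1.
Using row 1: 15 + 8 + 1 + ? → (1,2) = 34 − 24 = 10.
Using row 2: 4 + 5 + 11 + ? → (2,4) = 34 − 20 = 14.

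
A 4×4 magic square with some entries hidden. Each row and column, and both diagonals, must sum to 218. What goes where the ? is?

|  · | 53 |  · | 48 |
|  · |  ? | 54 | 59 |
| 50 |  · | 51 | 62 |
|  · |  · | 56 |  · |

Row 3: 50 + 51 + 62 + ? = 218, so (3,2) = 55.
Column 3 must total 218; the given cells sum to 161, so (1,3) = 57.
The remaining cell in column 4 is (4,4) = 218 − 169 = 49.
Anti-diagonal: 48 + 54 + 55 + ? = 218, so (4,1) = 61.
Using row 1: 53 + 57 + 48 + ? → (1,1) = 218 − 158 = 60.
From row 4, 218 − (61 + 56 + 49) gives (4,2) = 52.
The remaining cell in column 1 is (2,1) = 218 − 171 = 47.
Column 2 must total 218; the given cells sum to 160, so (2,2) = 58.

58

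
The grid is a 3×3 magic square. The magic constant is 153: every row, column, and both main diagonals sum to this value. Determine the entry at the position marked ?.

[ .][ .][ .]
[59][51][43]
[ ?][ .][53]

Column 3 must total 153; the given cells sum to 96, so (1,3) = 57.
Main diagonal needs 153; the known cells sum to 104, so (1,1) = 49.
Anti-diagonal needs 153; the known cells sum to 108, so (3,1) = 45.

45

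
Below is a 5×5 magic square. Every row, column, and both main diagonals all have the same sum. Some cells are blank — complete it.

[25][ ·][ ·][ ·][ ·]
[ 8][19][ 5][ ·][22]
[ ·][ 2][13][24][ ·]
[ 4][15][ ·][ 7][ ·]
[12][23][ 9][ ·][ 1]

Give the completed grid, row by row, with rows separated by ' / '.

25 6 17 3 14 / 8 19 5 11 22 / 16 2 13 24 10 / 4 15 21 7 18 / 12 23 9 20 1

Main diagonal is already complete: 25 + 19 + 13 + 7 + 1 = 65, so that is the magic constant.
Using row 2: 8 + 19 + 5 + 22 + ? → (2,4) = 65 − 54 = 11.
From row 5, 65 − (12 + 23 + 9 + 1) gives (5,4) = 20.
Using column 1: 25 + 8 + 4 + 12 + ? → (3,1) = 65 − 49 = 16.
The remaining cell in column 2 is (1,2) = 65 − 59 = 6.
Column 4 needs 65; the known cells sum to 62, so (1,4) = 3.
Anti-diagonal must total 65; the given cells sum to 51, so (1,5) = 14.
From row 1, 65 − (25 + 6 + 3 + 14) gives (1,3) = 17.
Row 3 must total 65; the given cells sum to 55, so (3,5) = 10.
From column 3, 65 − (17 + 5 + 13 + 9) gives (4,3) = 21.
Column 5: 14 + 22 + 10 + 1 + ? = 65, so (4,5) = 18.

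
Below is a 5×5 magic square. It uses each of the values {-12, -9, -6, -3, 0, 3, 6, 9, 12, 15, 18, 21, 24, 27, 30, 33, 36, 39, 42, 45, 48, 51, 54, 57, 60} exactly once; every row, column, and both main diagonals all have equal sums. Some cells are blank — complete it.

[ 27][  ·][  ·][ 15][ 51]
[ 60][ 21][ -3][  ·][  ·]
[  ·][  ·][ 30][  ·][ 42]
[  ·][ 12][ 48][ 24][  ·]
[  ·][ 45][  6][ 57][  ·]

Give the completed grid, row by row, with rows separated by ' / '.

27 -12 39 15 51 / 60 21 -3 33 9 / 3 54 30 -9 42 / 36 12 48 24 0 / -6 45 6 57 18

The 25 entries sum to 600, so each line sums to 600/5 = 120.
Using column 3: -3 + 30 + 48 + 6 + ? → (1,3) = 120 − 81 = 39.
Main diagonal: 27 + 21 + 30 + 24 + ? = 120, so (5,5) = 18.
Row 1 needs 120; the known cells sum to 132, so (1,2) = -12.
Row 5: 45 + 6 + 57 + 18 + ? = 120, so (5,1) = -6.
From column 2, 120 − (-12 + 21 + 12 + 45) gives (3,2) = 54.
Anti-diagonal: 51 + 30 + 12 + (-6) + ? = 120, so (2,4) = 33.
Row 2 must total 120; the given cells sum to 111, so (2,5) = 9.
Column 4: 15 + 33 + 24 + 57 + ? = 120, so (3,4) = -9.
The remaining cell in column 5 is (4,5) = 120 − 120 = 0.
Row 3: 54 + 30 + (-9) + 42 + ? = 120, so (3,1) = 3.
Row 4 needs 120; the known cells sum to 84, so (4,1) = 36.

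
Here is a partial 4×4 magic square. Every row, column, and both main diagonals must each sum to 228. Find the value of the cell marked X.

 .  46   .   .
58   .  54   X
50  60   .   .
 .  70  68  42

Using row 4: 70 + 68 + 42 + ? → (4,1) = 228 − 180 = 48.
Column 1 needs 228; the known cells sum to 156, so (1,1) = 72.
Column 2: 46 + 60 + 70 + ? = 228, so (2,2) = 52.
Main diagonal needs 228; the known cells sum to 166, so (3,3) = 62.
From anti-diagonal, 228 − (54 + 60 + 48) gives (1,4) = 66.
From row 1, 228 − (72 + 46 + 66) gives (1,3) = 44.
Row 2 must total 228; the given cells sum to 164, so (2,4) = 64.

64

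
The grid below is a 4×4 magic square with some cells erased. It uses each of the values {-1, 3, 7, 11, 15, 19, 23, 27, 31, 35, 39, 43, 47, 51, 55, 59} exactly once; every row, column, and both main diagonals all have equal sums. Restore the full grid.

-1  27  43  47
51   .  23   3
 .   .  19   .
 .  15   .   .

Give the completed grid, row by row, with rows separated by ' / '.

The 16 entries sum to 464, so each line sums to 464/4 = 116.
Row 2 needs 116; the known cells sum to 77, so (2,2) = 39.
The remaining cell in column 2 is (3,2) = 116 − 81 = 35.
Column 3 must total 116; the given cells sum to 85, so (4,3) = 31.
Main diagonal needs 116; the known cells sum to 57, so (4,4) = 59.
Anti-diagonal needs 116; the known cells sum to 105, so (4,1) = 11.
Column 1 must total 116; the given cells sum to 61, so (3,1) = 55.
Using column 4: 47 + 3 + 59 + ? → (3,4) = 116 − 109 = 7.

-1 27 43 47 / 51 39 23 3 / 55 35 19 7 / 11 15 31 59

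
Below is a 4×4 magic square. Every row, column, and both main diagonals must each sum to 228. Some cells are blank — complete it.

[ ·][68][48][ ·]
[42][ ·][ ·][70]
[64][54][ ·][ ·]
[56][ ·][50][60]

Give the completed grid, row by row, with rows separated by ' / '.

Row 4: 56 + 50 + 60 + ? = 228, so (4,2) = 62.
Using column 1: 42 + 64 + 56 + ? → (1,1) = 228 − 162 = 66.
Column 2 must total 228; the given cells sum to 184, so (2,2) = 44.
Main diagonal needs 228; the known cells sum to 170, so (3,3) = 58.
Row 1: 66 + 68 + 48 + ? = 228, so (1,4) = 46.
Row 2 needs 228; the known cells sum to 156, so (2,3) = 72.
Row 3: 64 + 54 + 58 + ? = 228, so (3,4) = 52.

66 68 48 46 / 42 44 72 70 / 64 54 58 52 / 56 62 50 60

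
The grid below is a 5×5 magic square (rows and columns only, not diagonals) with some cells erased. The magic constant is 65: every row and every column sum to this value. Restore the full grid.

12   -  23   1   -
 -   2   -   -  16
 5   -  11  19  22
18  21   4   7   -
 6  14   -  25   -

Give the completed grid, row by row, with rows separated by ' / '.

Row 3: 5 + 11 + 19 + 22 + ? = 65, so (3,2) = 8.
Row 4: 18 + 21 + 4 + 7 + ? = 65, so (4,5) = 15.
Column 1 must total 65; the given cells sum to 41, so (2,1) = 24.
Column 2: 2 + 8 + 21 + 14 + ? = 65, so (1,2) = 20.
The remaining cell in column 4 is (2,4) = 65 − 52 = 13.
Row 1 needs 65; the known cells sum to 56, so (1,5) = 9.
Row 2 needs 65; the known cells sum to 55, so (2,3) = 10.
From column 3, 65 − (23 + 10 + 11 + 4) gives (5,3) = 17.
Column 5: 9 + 16 + 22 + 15 + ? = 65, so (5,5) = 3.

12 20 23 1 9 / 24 2 10 13 16 / 5 8 11 19 22 / 18 21 4 7 15 / 6 14 17 25 3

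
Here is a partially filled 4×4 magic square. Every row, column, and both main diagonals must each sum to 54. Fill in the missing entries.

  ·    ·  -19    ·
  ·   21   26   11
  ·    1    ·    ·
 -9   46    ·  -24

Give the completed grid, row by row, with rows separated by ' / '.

51 -14 -19 36 / -4 21 26 11 / 16 1 6 31 / -9 46 41 -24

The remaining cell in row 2 is (2,1) = 54 − 58 = -4.
Row 4 needs 54; the known cells sum to 13, so (4,3) = 41.
From column 2, 54 − (21 + 1 + 46) gives (1,2) = -14.
The remaining cell in column 3 is (3,3) = 54 − 48 = 6.
Main diagonal needs 54; the known cells sum to 3, so (1,1) = 51.
Anti-diagonal: 26 + 1 + (-9) + ? = 54, so (1,4) = 36.
The remaining cell in column 1 is (3,1) = 54 − 38 = 16.
The remaining cell in column 4 is (3,4) = 54 − 23 = 31.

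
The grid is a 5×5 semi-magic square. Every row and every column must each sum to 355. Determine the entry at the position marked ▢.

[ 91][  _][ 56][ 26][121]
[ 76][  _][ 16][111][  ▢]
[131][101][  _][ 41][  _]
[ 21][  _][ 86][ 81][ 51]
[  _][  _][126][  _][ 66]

Row 1: 91 + 56 + 26 + 121 + ? = 355, so (1,2) = 61.
The remaining cell in row 4 is (4,2) = 355 − 239 = 116.
Column 1: 91 + 76 + 131 + 21 + ? = 355, so (5,1) = 36.
The remaining cell in column 3 is (3,3) = 355 − 284 = 71.
The remaining cell in column 4 is (5,4) = 355 − 259 = 96.
The remaining cell in row 3 is (3,5) = 355 − 344 = 11.
Row 5 must total 355; the given cells sum to 324, so (5,2) = 31.
Column 2 needs 355; the known cells sum to 309, so (2,2) = 46.
Column 5 must total 355; the given cells sum to 249, so (2,5) = 106.

106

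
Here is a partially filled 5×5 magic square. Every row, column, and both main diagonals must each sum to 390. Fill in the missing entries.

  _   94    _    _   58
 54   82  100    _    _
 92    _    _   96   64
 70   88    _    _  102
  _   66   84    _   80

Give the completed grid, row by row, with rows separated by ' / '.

From column 2, 390 − (94 + 82 + 88 + 66) gives (3,2) = 60.
The remaining cell in column 5 is (2,5) = 390 − 304 = 86.
Using row 2: 54 + 82 + 100 + 86 + ? → (2,4) = 390 − 322 = 68.
Using row 3: 92 + 60 + 96 + 64 + ? → (3,3) = 390 − 312 = 78.
Anti-diagonal must total 390; the given cells sum to 292, so (5,1) = 98.
Row 5 needs 390; the known cells sum to 328, so (5,4) = 62.
Column 1 must total 390; the given cells sum to 314, so (1,1) = 76.
Main diagonal needs 390; the known cells sum to 316, so (4,4) = 74.
Row 4 must total 390; the given cells sum to 334, so (4,3) = 56.
Column 3: 100 + 78 + 56 + 84 + ? = 390, so (1,3) = 72.
Column 4 must total 390; the given cells sum to 300, so (1,4) = 90.

76 94 72 90 58 / 54 82 100 68 86 / 92 60 78 96 64 / 70 88 56 74 102 / 98 66 84 62 80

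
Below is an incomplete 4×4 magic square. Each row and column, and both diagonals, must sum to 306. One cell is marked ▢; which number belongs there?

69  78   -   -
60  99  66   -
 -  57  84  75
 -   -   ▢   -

From row 2, 306 − (60 + 99 + 66) gives (2,4) = 81.
From row 3, 306 − (57 + 84 + 75) gives (3,1) = 90.
Using column 1: 69 + 60 + 90 + ? → (4,1) = 306 − 219 = 87.
Column 2: 78 + 99 + 57 + ? = 306, so (4,2) = 72.
From main diagonal, 306 − (69 + 99 + 84) gives (4,4) = 54.
Anti-diagonal needs 306; the known cells sum to 210, so (1,4) = 96.
Row 1 needs 306; the known cells sum to 243, so (1,3) = 63.
Row 4 needs 306; the known cells sum to 213, so (4,3) = 93.

93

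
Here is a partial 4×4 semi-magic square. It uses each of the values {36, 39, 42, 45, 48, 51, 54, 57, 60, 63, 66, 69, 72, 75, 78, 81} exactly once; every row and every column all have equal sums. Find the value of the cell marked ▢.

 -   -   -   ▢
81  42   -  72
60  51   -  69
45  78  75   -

The 16 entries sum to 936, so each line sums to 936/4 = 234.
Row 2 must total 234; the given cells sum to 195, so (2,3) = 39.
From row 3, 234 − (60 + 51 + 69) gives (3,3) = 54.
The remaining cell in row 4 is (4,4) = 234 − 198 = 36.
The remaining cell in column 1 is (1,1) = 234 − 186 = 48.
Using column 2: 42 + 51 + 78 + ? → (1,2) = 234 − 171 = 63.
Column 3: 39 + 54 + 75 + ? = 234, so (1,3) = 66.
Column 4: 72 + 69 + 36 + ? = 234, so (1,4) = 57.

57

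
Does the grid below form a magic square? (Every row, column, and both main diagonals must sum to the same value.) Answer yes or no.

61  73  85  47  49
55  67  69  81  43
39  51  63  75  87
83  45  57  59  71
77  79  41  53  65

Yes

Row 1: 61 + 73 + 85 + 47 + 49 = 315.
Row 2: 55 + 67 + 69 + 81 + 43 = 315.
Row 3: 39 + 51 + 63 + 75 + 87 = 315.
Row 4: 83 + 45 + 57 + 59 + 71 = 315.
Row 5: 77 + 79 + 41 + 53 + 65 = 315.
Column 1: 61 + 55 + 39 + 83 + 77 = 315.
Column 2: 73 + 67 + 51 + 45 + 79 = 315.
Column 3: 85 + 69 + 63 + 57 + 41 = 315.
Column 4: 47 + 81 + 75 + 59 + 53 = 315.
Column 5: 49 + 43 + 87 + 71 + 65 = 315.
Main diagonal: 61 + 67 + 63 + 59 + 65 = 315.
Anti-diagonal: 49 + 81 + 63 + 45 + 77 = 315.
All lines sum to 315.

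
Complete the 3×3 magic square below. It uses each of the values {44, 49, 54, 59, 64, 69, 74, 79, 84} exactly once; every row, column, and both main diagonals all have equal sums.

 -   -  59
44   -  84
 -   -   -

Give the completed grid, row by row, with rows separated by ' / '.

The 9 entries sum to 576, so each line sums to 576/3 = 192.
From row 2, 192 − (44 + 84) gives (2,2) = 64.
The remaining cell in column 3 is (3,3) = 192 − 143 = 49.
Main diagonal must total 192; the given cells sum to 113, so (1,1) = 79.
From anti-diagonal, 192 − (59 + 64) gives (3,1) = 69.
Row 1: 79 + 59 + ? = 192, so (1,2) = 54.
From row 3, 192 − (69 + 49) gives (3,2) = 74.

79 54 59 / 44 64 84 / 69 74 49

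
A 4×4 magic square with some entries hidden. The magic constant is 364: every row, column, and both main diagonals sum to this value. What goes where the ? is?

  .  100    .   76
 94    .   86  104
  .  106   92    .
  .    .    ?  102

88

Row 2 must total 364; the given cells sum to 284, so (2,2) = 80.
Column 2 needs 364; the known cells sum to 286, so (4,2) = 78.
The remaining cell in column 4 is (3,4) = 364 − 282 = 82.
Main diagonal needs 364; the known cells sum to 274, so (1,1) = 90.
From anti-diagonal, 364 − (76 + 86 + 106) gives (4,1) = 96.
Row 1 must total 364; the given cells sum to 266, so (1,3) = 98.
Row 3: 106 + 92 + 82 + ? = 364, so (3,1) = 84.
Row 4 needs 364; the known cells sum to 276, so (4,3) = 88.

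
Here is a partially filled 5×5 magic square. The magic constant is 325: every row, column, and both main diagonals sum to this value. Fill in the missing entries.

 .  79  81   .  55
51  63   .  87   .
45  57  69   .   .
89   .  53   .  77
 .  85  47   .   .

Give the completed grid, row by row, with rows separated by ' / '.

The remaining cell in column 2 is (4,2) = 325 − 284 = 41.
Using column 3: 81 + 69 + 53 + 47 + ? → (2,3) = 325 − 250 = 75.
The remaining cell in anti-diagonal is (5,1) = 325 − 252 = 73.
From row 2, 325 − (51 + 63 + 75 + 87) gives (2,5) = 49.
Row 4: 89 + 41 + 53 + 77 + ? = 325, so (4,4) = 65.
Using column 1: 51 + 45 + 89 + 73 + ? → (1,1) = 325 − 258 = 67.
From main diagonal, 325 − (67 + 63 + 69 + 65) gives (5,5) = 61.
Row 1: 67 + 79 + 81 + 55 + ? = 325, so (1,4) = 43.
Using row 5: 73 + 85 + 47 + 61 + ? → (5,4) = 325 − 266 = 59.
Using column 4: 43 + 87 + 65 + 59 + ? → (3,4) = 325 − 254 = 71.
From column 5, 325 − (55 + 49 + 77 + 61) gives (3,5) = 83.

67 79 81 43 55 / 51 63 75 87 49 / 45 57 69 71 83 / 89 41 53 65 77 / 73 85 47 59 61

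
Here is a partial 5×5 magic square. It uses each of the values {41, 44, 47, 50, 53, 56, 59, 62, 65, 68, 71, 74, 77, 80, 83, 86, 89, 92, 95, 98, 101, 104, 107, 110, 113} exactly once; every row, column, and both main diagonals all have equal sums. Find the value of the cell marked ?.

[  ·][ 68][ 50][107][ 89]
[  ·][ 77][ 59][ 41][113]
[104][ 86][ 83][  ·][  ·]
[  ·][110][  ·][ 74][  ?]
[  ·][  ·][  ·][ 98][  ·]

The 25 entries sum to 1925, so each line sums to 1925/5 = 385.
Row 1 must total 385; the given cells sum to 314, so (1,1) = 71.
Row 2: 77 + 59 + 41 + 113 + ? = 385, so (2,1) = 95.
Column 2 needs 385; the known cells sum to 341, so (5,2) = 44.
Column 4 needs 385; the known cells sum to 320, so (3,4) = 65.
Main diagonal needs 385; the known cells sum to 305, so (5,5) = 80.
Using anti-diagonal: 89 + 41 + 83 + 110 + ? → (5,1) = 385 − 323 = 62.
Row 3 must total 385; the given cells sum to 338, so (3,5) = 47.
Row 5: 62 + 44 + 98 + 80 + ? = 385, so (5,3) = 101.
Column 1 must total 385; the given cells sum to 332, so (4,1) = 53.
The remaining cell in column 3 is (4,3) = 385 − 293 = 92.
Column 5 must total 385; the given cells sum to 329, so (4,5) = 56.

56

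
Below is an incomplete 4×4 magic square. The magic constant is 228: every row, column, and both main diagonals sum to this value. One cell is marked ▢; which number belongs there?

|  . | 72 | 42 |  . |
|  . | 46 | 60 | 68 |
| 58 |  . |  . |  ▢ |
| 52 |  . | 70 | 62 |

Row 2 needs 228; the known cells sum to 174, so (2,1) = 54.
From row 4, 228 − (52 + 70 + 62) gives (4,2) = 44.
The remaining cell in column 1 is (1,1) = 228 − 164 = 64.
Column 2 must total 228; the given cells sum to 162, so (3,2) = 66.
From column 3, 228 − (42 + 60 + 70) gives (3,3) = 56.
Anti-diagonal needs 228; the known cells sum to 178, so (1,4) = 50.
Using row 3: 58 + 66 + 56 + ? → (3,4) = 228 − 180 = 48.

48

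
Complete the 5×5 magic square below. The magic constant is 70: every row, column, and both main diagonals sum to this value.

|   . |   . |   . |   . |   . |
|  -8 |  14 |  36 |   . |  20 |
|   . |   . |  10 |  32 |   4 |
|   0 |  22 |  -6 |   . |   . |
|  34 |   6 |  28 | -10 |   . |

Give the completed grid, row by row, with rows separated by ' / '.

18 30 2 24 -4 / -8 14 36 8 20 / 26 -2 10 32 4 / 0 22 -6 16 38 / 34 6 28 -10 12

Using row 2: -8 + 14 + 36 + 20 + ? → (2,4) = 70 − 62 = 8.
Row 5: 34 + 6 + 28 + (-10) + ? = 70, so (5,5) = 12.
From column 3, 70 − (36 + 10 + (-6) + 28) gives (1,3) = 2.
The remaining cell in anti-diagonal is (1,5) = 70 − 74 = -4.
Column 5: -4 + 20 + 4 + 12 + ? = 70, so (4,5) = 38.
Row 4 needs 70; the known cells sum to 54, so (4,4) = 16.
From column 4, 70 − (8 + 32 + 16 + (-10)) gives (1,4) = 24.
Main diagonal must total 70; the given cells sum to 52, so (1,1) = 18.
Using row 1: 18 + 2 + 24 + (-4) + ? → (1,2) = 70 − 40 = 30.
Column 1 must total 70; the given cells sum to 44, so (3,1) = 26.
Using column 2: 30 + 14 + 22 + 6 + ? → (3,2) = 70 − 72 = -2.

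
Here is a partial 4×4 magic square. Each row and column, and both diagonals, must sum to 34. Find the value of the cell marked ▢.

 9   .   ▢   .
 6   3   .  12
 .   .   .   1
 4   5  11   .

2

From row 2, 34 − (6 + 3 + 12) gives (2,3) = 13.
Row 4 needs 34; the known cells sum to 20, so (4,4) = 14.
From column 1, 34 − (9 + 6 + 4) gives (3,1) = 15.
From column 4, 34 − (12 + 1 + 14) gives (1,4) = 7.
Main diagonal: 9 + 3 + 14 + ? = 34, so (3,3) = 8.
The remaining cell in anti-diagonal is (3,2) = 34 − 24 = 10.
The remaining cell in column 2 is (1,2) = 34 − 18 = 16.
Column 3: 13 + 8 + 11 + ? = 34, so (1,3) = 2.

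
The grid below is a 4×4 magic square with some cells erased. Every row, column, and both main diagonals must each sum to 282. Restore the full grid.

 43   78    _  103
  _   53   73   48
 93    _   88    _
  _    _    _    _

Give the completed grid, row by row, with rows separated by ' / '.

43 78 58 103 / 108 53 73 48 / 93 68 88 33 / 38 83 63 98

Row 1 must total 282; the given cells sum to 224, so (1,3) = 58.
Row 2 needs 282; the known cells sum to 174, so (2,1) = 108.
Column 1: 43 + 108 + 93 + ? = 282, so (4,1) = 38.
Column 3: 58 + 73 + 88 + ? = 282, so (4,3) = 63.
Main diagonal needs 282; the known cells sum to 184, so (4,4) = 98.
The remaining cell in anti-diagonal is (3,2) = 282 − 214 = 68.
From row 3, 282 − (93 + 68 + 88) gives (3,4) = 33.
Row 4 needs 282; the known cells sum to 199, so (4,2) = 83.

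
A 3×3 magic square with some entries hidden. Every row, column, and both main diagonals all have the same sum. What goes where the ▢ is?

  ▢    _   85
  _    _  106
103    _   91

97

Column 3 is complete and sums to 282; that is the magic constant.
The remaining cell in row 3 is (3,2) = 282 − 194 = 88.
From anti-diagonal, 282 − (85 + 103) gives (2,2) = 94.
Row 2: 94 + 106 + ? = 282, so (2,1) = 82.
Column 1: 82 + 103 + ? = 282, so (1,1) = 97.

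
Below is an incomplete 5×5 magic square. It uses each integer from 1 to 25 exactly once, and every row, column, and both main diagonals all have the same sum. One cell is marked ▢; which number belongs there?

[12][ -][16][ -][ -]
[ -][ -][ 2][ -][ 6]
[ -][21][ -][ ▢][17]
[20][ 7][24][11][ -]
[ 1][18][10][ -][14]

5

The entries are 1 through 25, which sum to 325, so each line sums to 325/5 = 65.
Row 4 must total 65; the given cells sum to 62, so (4,5) = 3.
Using row 5: 1 + 18 + 10 + 14 + ? → (5,4) = 65 − 43 = 22.
From column 3, 65 − (16 + 2 + 24 + 10) gives (3,3) = 13.
Using column 5: 6 + 17 + 3 + 14 + ? → (1,5) = 65 − 40 = 25.
The remaining cell in main diagonal is (2,2) = 65 − 50 = 15.
Using anti-diagonal: 25 + 13 + 7 + 1 + ? → (2,4) = 65 − 46 = 19.
Row 2 must total 65; the given cells sum to 42, so (2,1) = 23.
Column 1: 12 + 23 + 20 + 1 + ? = 65, so (3,1) = 9.
From column 2, 65 − (15 + 21 + 7 + 18) gives (1,2) = 4.
Row 1 needs 65; the known cells sum to 57, so (1,4) = 8.
From row 3, 65 − (9 + 21 + 13 + 17) gives (3,4) = 5.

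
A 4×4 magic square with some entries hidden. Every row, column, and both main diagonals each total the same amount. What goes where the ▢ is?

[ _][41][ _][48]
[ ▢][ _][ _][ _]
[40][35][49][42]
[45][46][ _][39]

47

Row 3 is complete and sums to 166; that is the magic constant.
Row 4 must total 166; the given cells sum to 130, so (4,3) = 36.
Using column 2: 41 + 35 + 46 + ? → (2,2) = 166 − 122 = 44.
From column 4, 166 − (48 + 42 + 39) gives (2,4) = 37.
Using main diagonal: 44 + 49 + 39 + ? → (1,1) = 166 − 132 = 34.
Anti-diagonal needs 166; the known cells sum to 128, so (2,3) = 38.
The remaining cell in row 1 is (1,3) = 166 − 123 = 43.
Row 2 needs 166; the known cells sum to 119, so (2,1) = 47.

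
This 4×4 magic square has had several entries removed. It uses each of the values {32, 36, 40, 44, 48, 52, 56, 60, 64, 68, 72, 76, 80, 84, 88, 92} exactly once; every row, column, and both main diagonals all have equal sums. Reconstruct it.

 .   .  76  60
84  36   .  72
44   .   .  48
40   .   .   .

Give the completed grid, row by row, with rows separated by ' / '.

The 16 entries sum to 992, so each line sums to 992/4 = 248.
Using row 2: 84 + 36 + 72 + ? → (2,3) = 248 − 192 = 56.
Column 1: 84 + 44 + 40 + ? = 248, so (1,1) = 80.
Column 4 must total 248; the given cells sum to 180, so (4,4) = 68.
From main diagonal, 248 − (80 + 36 + 68) gives (3,3) = 64.
Anti-diagonal must total 248; the given cells sum to 156, so (3,2) = 92.
Row 1 needs 248; the known cells sum to 216, so (1,2) = 32.
The remaining cell in column 2 is (4,2) = 248 − 160 = 88.
The remaining cell in column 3 is (4,3) = 248 − 196 = 52.

80 32 76 60 / 84 36 56 72 / 44 92 64 48 / 40 88 52 68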